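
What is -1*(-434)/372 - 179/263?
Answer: 767/1578 ≈ 0.48606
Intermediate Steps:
-1*(-434)/372 - 179/263 = 434*(1/372) - 179*1/263 = 7/6 - 179/263 = 767/1578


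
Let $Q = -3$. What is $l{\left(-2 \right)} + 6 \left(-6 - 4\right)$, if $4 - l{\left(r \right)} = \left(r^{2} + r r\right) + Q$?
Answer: $-61$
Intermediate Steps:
$l{\left(r \right)} = 7 - 2 r^{2}$ ($l{\left(r \right)} = 4 - \left(\left(r^{2} + r r\right) - 3\right) = 4 - \left(\left(r^{2} + r^{2}\right) - 3\right) = 4 - \left(2 r^{2} - 3\right) = 4 - \left(-3 + 2 r^{2}\right) = 7 - 2 r^{2}$)
$l{\left(-2 \right)} + 6 \left(-6 - 4\right) = \left(7 - 2 \left(-2\right)^{2}\right) + 6 \left(-6 - 4\right) = \left(7 - 8\right) + 6 \left(-6 - 4\right) = \left(7 - 8\right) + 6 \left(-10\right) = -1 - 60 = -61$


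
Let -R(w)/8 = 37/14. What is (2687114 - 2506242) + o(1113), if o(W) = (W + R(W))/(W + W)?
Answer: 2818355147/15582 ≈ 1.8087e+5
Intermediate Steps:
R(w) = -148/7 (R(w) = -296/14 = -8*37/14 = -148/7)
o(W) = (-148/7 + W)/(2*W) (o(W) = (W - 148/7)/(W + W) = (-148/7 + W)/((2*W)) = (-148/7 + W)*(1/(2*W)) = (-148/7 + W)/(2*W))
(2687114 - 2506242) + o(1113) = (2687114 - 2506242) + (1/14)*(-148 + 7*1113)/1113 = 180872 + (1/14)*(1/1113)*(-148 + 7791) = 180872 + (1/14)*(1/1113)*7643 = 180872 + 7643/15582 = 2818355147/15582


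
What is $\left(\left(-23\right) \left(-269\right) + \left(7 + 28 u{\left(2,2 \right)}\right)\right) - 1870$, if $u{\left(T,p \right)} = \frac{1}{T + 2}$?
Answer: $4331$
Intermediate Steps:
$u{\left(T,p \right)} = \frac{1}{2 + T}$
$\left(\left(-23\right) \left(-269\right) + \left(7 + 28 u{\left(2,2 \right)}\right)\right) - 1870 = \left(\left(-23\right) \left(-269\right) + \left(7 + \frac{28}{2 + 2}\right)\right) - 1870 = \left(6187 + \left(7 + \frac{28}{4}\right)\right) - 1870 = \left(6187 + \left(7 + 28 \cdot \frac{1}{4}\right)\right) - 1870 = \left(6187 + \left(7 + 7\right)\right) - 1870 = \left(6187 + 14\right) - 1870 = 6201 - 1870 = 4331$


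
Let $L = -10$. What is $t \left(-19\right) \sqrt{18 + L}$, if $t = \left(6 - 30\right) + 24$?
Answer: $0$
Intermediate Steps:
$t = 0$ ($t = -24 + 24 = 0$)
$t \left(-19\right) \sqrt{18 + L} = 0 \left(-19\right) \sqrt{18 - 10} = 0 \sqrt{8} = 0 \cdot 2 \sqrt{2} = 0$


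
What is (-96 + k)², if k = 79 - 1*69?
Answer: 7396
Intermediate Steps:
k = 10 (k = 79 - 69 = 10)
(-96 + k)² = (-96 + 10)² = (-86)² = 7396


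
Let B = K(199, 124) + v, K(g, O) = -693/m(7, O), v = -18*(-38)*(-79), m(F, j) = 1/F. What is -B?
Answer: 58887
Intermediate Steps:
v = -54036 (v = 684*(-79) = -54036)
K(g, O) = -4851 (K(g, O) = -693/(1/7) = -693/⅐ = -693*7 = -4851)
B = -58887 (B = -4851 - 54036 = -58887)
-B = -1*(-58887) = 58887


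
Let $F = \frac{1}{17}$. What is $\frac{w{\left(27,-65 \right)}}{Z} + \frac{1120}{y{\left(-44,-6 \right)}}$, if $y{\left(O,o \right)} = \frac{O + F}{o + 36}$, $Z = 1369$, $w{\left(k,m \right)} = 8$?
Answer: $- \frac{260655608}{340881} \approx -764.65$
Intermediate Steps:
$F = \frac{1}{17} \approx 0.058824$
$y{\left(O,o \right)} = \frac{\frac{1}{17} + O}{36 + o}$ ($y{\left(O,o \right)} = \frac{O + \frac{1}{17}}{o + 36} = \frac{\frac{1}{17} + O}{36 + o}$)
$\frac{w{\left(27,-65 \right)}}{Z} + \frac{1120}{y{\left(-44,-6 \right)}} = \frac{8}{1369} + \frac{1120}{\frac{1}{36 - 6} \left(\frac{1}{17} - 44\right)} = 8 \cdot \frac{1}{1369} + \frac{1120}{\frac{1}{30} \left(- \frac{747}{17}\right)} = \frac{8}{1369} + \frac{1120}{\frac{1}{30} \left(- \frac{747}{17}\right)} = \frac{8}{1369} + \frac{1120}{- \frac{249}{170}} = \frac{8}{1369} + 1120 \left(- \frac{170}{249}\right) = \frac{8}{1369} - \frac{190400}{249} = - \frac{260655608}{340881}$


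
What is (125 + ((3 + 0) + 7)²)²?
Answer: 50625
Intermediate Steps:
(125 + ((3 + 0) + 7)²)² = (125 + (3 + 7)²)² = (125 + 10²)² = (125 + 100)² = 225² = 50625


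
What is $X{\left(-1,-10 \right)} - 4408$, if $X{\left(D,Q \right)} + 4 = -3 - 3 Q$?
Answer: $-4385$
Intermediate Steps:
$X{\left(D,Q \right)} = -7 - 3 Q$ ($X{\left(D,Q \right)} = -4 - \left(3 + 3 Q\right) = -7 - 3 Q$)
$X{\left(-1,-10 \right)} - 4408 = \left(-7 - -30\right) - 4408 = \left(-7 + 30\right) - 4408 = 23 - 4408 = -4385$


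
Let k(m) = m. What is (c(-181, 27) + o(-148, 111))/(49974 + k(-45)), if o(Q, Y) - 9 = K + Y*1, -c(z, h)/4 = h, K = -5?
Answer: 7/49929 ≈ 0.00014020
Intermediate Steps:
c(z, h) = -4*h
o(Q, Y) = 4 + Y (o(Q, Y) = 9 + (-5 + Y*1) = 9 + (-5 + Y) = 4 + Y)
(c(-181, 27) + o(-148, 111))/(49974 + k(-45)) = (-4*27 + (4 + 111))/(49974 - 45) = (-108 + 115)/49929 = 7*(1/49929) = 7/49929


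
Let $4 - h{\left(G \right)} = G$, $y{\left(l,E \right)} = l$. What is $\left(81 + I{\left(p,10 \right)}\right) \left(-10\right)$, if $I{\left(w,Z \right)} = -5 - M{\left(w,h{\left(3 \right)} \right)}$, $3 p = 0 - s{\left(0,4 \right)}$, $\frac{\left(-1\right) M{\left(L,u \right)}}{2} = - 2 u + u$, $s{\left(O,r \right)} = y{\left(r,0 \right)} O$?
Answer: $-740$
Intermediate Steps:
$h{\left(G \right)} = 4 - G$
$s{\left(O,r \right)} = O r$ ($s{\left(O,r \right)} = r O = O r$)
$M{\left(L,u \right)} = 2 u$ ($M{\left(L,u \right)} = - 2 \left(- 2 u + u\right) = - 2 \left(- u\right) = 2 u$)
$p = 0$ ($p = \frac{0 - 0 \cdot 4}{3} = \frac{0 - 0}{3} = \frac{0 + 0}{3} = \frac{1}{3} \cdot 0 = 0$)
$I{\left(w,Z \right)} = -7$ ($I{\left(w,Z \right)} = -5 - 2 \left(4 - 3\right) = -5 - 2 \cdot 1 = -5 - 2 = -7$)
$\left(81 + I{\left(p,10 \right)}\right) \left(-10\right) = \left(81 - 7\right) \left(-10\right) = 74 \left(-10\right) = -740$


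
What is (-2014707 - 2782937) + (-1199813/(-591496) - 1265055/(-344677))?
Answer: -978118829121320367/203875066792 ≈ -4.7976e+6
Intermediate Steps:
(-2014707 - 2782937) + (-1199813/(-591496) - 1265055/(-344677)) = -4797644 + (-1199813*(-1/591496) - 1265055*(-1/344677)) = -4797644 + (1199813/591496 + 1265055/344677) = -4797644 + 1161822917681/203875066792 = -978118829121320367/203875066792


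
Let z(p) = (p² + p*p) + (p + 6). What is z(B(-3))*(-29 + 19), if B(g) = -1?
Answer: -70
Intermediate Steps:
z(p) = 6 + p + 2*p² (z(p) = (p² + p²) + (6 + p) = 2*p² + (6 + p) = 6 + p + 2*p²)
z(B(-3))*(-29 + 19) = (6 - 1 + 2*(-1)²)*(-29 + 19) = (6 - 1 + 2*1)*(-10) = (6 - 1 + 2)*(-10) = 7*(-10) = -70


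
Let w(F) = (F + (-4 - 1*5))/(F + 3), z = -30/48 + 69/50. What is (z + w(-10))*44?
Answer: 53427/350 ≈ 152.65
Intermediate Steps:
z = 151/200 (z = -30*1/48 + 69*(1/50) = -5/8 + 69/50 = 151/200 ≈ 0.75500)
w(F) = (-9 + F)/(3 + F) (w(F) = (F + (-4 - 5))/(3 + F) = (F - 9)/(3 + F) = (-9 + F)/(3 + F))
(z + w(-10))*44 = (151/200 + (-9 - 10)/(3 - 10))*44 = (151/200 - 19/(-7))*44 = (151/200 - ⅐*(-19))*44 = (151/200 + 19/7)*44 = (4857/1400)*44 = 53427/350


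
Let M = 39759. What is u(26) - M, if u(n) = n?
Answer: -39733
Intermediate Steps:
u(26) - M = 26 - 1*39759 = 26 - 39759 = -39733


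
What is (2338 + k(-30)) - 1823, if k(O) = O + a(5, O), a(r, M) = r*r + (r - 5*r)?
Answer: 490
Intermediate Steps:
a(r, M) = r² - 4*r
k(O) = 5 + O (k(O) = O + 5*(-4 + 5) = O + 5*1 = O + 5 = 5 + O)
(2338 + k(-30)) - 1823 = (2338 + (5 - 30)) - 1823 = (2338 - 25) - 1823 = 2313 - 1823 = 490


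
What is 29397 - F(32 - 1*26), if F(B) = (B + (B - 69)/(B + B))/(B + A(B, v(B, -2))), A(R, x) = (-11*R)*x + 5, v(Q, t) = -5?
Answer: 40097505/1364 ≈ 29397.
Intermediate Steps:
A(R, x) = 5 - 11*R*x (A(R, x) = -11*R*x + 5 = 5 - 11*R*x)
F(B) = (B + (-69 + B)/(2*B))/(5 + 56*B) (F(B) = (B + (B - 69)/(B + B))/(B + (5 - 11*B*(-5))) = (B + (-69 + B)/((2*B)))/(B + (5 + 55*B)) = (B + (-69 + B)*(1/(2*B)))/(5 + 56*B) = (B + (-69 + B)/(2*B))/(5 + 56*B))
29397 - F(32 - 1*26) = 29397 - (-69 + (32 - 1*26) + 2*(32 - 1*26)**2)/(2*(32 - 1*26)*(5 + 56*(32 - 1*26))) = 29397 - (-69 + (32 - 26) + 2*(32 - 26)**2)/(2*(32 - 26)*(5 + 56*(32 - 26))) = 29397 - (-69 + 6 + 2*6**2)/(2*6*(5 + 56*6)) = 29397 - (-69 + 6 + 2*36)/(2*6*(5 + 336)) = 29397 - (-69 + 6 + 72)/(2*6*341) = 29397 - 9/(2*6*341) = 29397 - 1*3/1364 = 29397 - 3/1364 = 40097505/1364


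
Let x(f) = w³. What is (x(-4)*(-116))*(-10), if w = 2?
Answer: 9280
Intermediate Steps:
x(f) = 8 (x(f) = 2³ = 8)
(x(-4)*(-116))*(-10) = (8*(-116))*(-10) = -928*(-10) = 9280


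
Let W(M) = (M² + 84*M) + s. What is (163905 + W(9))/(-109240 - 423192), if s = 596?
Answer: -82669/266216 ≈ -0.31053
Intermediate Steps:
W(M) = 596 + M² + 84*M (W(M) = (M² + 84*M) + 596 = 596 + M² + 84*M)
(163905 + W(9))/(-109240 - 423192) = (163905 + (596 + 9² + 84*9))/(-109240 - 423192) = (163905 + (596 + 81 + 756))/(-532432) = (163905 + 1433)*(-1/532432) = 165338*(-1/532432) = -82669/266216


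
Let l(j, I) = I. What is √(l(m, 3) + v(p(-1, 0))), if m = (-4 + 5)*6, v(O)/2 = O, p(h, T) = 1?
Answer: √5 ≈ 2.2361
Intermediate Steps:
v(O) = 2*O
m = 6 (m = 1*6 = 6)
√(l(m, 3) + v(p(-1, 0))) = √(3 + 2*1) = √(3 + 2) = √5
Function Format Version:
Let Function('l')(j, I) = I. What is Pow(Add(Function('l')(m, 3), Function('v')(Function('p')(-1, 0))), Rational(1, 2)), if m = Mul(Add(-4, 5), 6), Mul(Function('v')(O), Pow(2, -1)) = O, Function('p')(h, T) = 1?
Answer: Pow(5, Rational(1, 2)) ≈ 2.2361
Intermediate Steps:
Function('v')(O) = Mul(2, O)
m = 6 (m = Mul(1, 6) = 6)
Pow(Add(Function('l')(m, 3), Function('v')(Function('p')(-1, 0))), Rational(1, 2)) = Pow(Add(3, Mul(2, 1)), Rational(1, 2)) = Pow(Add(3, 2), Rational(1, 2)) = Pow(5, Rational(1, 2))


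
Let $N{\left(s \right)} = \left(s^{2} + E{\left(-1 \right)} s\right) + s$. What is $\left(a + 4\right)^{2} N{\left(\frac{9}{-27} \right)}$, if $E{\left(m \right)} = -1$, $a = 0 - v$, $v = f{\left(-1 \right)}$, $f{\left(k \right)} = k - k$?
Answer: $\frac{16}{9} \approx 1.7778$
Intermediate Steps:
$f{\left(k \right)} = 0$
$v = 0$
$a = 0$ ($a = 0 - 0 = 0 + 0 = 0$)
$N{\left(s \right)} = s^{2}$ ($N{\left(s \right)} = \left(s^{2} - s\right) + s = s^{2}$)
$\left(a + 4\right)^{2} N{\left(\frac{9}{-27} \right)} = \left(0 + 4\right)^{2} \left(\frac{9}{-27}\right)^{2} = 4^{2} \left(9 \left(- \frac{1}{27}\right)\right)^{2} = 16 \left(- \frac{1}{3}\right)^{2} = 16 \cdot \frac{1}{9} = \frac{16}{9}$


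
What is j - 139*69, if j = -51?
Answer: -9642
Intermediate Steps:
j - 139*69 = -51 - 139*69 = -51 - 9591 = -9642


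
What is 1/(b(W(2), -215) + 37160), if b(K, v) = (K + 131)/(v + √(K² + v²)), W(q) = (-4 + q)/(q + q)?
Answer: 149390/9721731079 - 261*√184901/9721731079 ≈ 3.8223e-6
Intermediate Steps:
W(q) = (-4 + q)/(2*q) (W(q) = (-4 + q)/((2*q)) = (-4 + q)*(1/(2*q)) = (-4 + q)/(2*q))
b(K, v) = (131 + K)/(v + √(K² + v²))
1/(b(W(2), -215) + 37160) = 1/((131 + (½)*(-4 + 2)/2)/(-215 + √(((½)*(-4 + 2)/2)² + (-215)²)) + 37160) = 1/((131 + (½)*(½)*(-2))/(-215 + √(((½)*(½)*(-2))² + 46225)) + 37160) = 1/((131 - ½)/(-215 + √((-½)² + 46225)) + 37160) = 1/((261/2)/(-215 + √(¼ + 46225)) + 37160) = 1/((261/2)/(-215 + √(184901/4)) + 37160) = 1/((261/2)/(-215 + √184901/2) + 37160) = 1/(261/(2*(-215 + √184901/2)) + 37160) = 1/(37160 + 261/(2*(-215 + √184901/2)))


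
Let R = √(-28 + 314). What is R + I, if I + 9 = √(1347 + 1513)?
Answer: -9 + √286 + 2*√715 ≈ 61.391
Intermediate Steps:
R = √286 ≈ 16.912
I = -9 + 2*√715 (I = -9 + √(1347 + 1513) = -9 + √2860 = -9 + 2*√715 ≈ 44.479)
R + I = √286 + (-9 + 2*√715) = -9 + √286 + 2*√715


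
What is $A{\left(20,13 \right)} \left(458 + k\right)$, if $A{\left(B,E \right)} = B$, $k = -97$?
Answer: $7220$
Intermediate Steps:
$A{\left(20,13 \right)} \left(458 + k\right) = 20 \left(458 - 97\right) = 20 \cdot 361 = 7220$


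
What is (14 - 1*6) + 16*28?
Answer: 456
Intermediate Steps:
(14 - 1*6) + 16*28 = (14 - 6) + 448 = 8 + 448 = 456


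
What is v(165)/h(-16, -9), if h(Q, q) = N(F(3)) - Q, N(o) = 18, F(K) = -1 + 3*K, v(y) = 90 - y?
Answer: -75/34 ≈ -2.2059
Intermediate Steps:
h(Q, q) = 18 - Q
v(165)/h(-16, -9) = (90 - 1*165)/(18 - 1*(-16)) = (90 - 165)/(18 + 16) = -75/34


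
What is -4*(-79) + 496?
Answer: 812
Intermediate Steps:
-4*(-79) + 496 = 316 + 496 = 812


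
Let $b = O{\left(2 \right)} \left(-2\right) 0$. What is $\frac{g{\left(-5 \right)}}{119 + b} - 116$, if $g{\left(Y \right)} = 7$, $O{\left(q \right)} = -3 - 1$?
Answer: $- \frac{1971}{17} \approx -115.94$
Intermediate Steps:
$O{\left(q \right)} = -4$
$b = 0$ ($b = \left(-4\right) \left(-2\right) 0 = 8 \cdot 0 = 0$)
$\frac{g{\left(-5 \right)}}{119 + b} - 116 = \frac{1}{119 + 0} \cdot 7 - 116 = \frac{1}{119} \cdot 7 - 116 = \frac{1}{17} - 116 = - \frac{1971}{17}$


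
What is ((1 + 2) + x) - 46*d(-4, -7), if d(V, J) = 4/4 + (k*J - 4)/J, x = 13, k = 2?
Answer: -1038/7 ≈ -148.29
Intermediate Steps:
d(V, J) = 1 + (-4 + 2*J)/J (d(V, J) = 4/4 + (2*J - 4)/J = 4*(1/4) + (-4 + 2*J)/J = 1 + (-4 + 2*J)/J)
((1 + 2) + x) - 46*d(-4, -7) = ((1 + 2) + 13) - 46*(3 - 4/(-7)) = (3 + 13) - 46*(3 - 4*(-1/7)) = 16 - 46*(3 + 4/7) = 16 - 46*25/7 = 16 - 1150/7 = -1038/7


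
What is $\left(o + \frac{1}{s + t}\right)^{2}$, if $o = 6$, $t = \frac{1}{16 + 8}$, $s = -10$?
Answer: $\frac{1988100}{57121} \approx 34.805$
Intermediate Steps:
$t = \frac{1}{24} \approx 0.041667$
$\left(o + \frac{1}{s + t}\right)^{2} = \left(6 + \frac{1}{-10 + \frac{1}{24}}\right)^{2} = \left(6 + \frac{1}{- \frac{239}{24}}\right)^{2} = \left(6 - \frac{24}{239}\right)^{2} = \left(\frac{1410}{239}\right)^{2} = \frac{1988100}{57121}$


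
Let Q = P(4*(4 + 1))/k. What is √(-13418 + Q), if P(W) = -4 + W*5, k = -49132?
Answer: I*√2024401984994/12283 ≈ 115.84*I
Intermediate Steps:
P(W) = -4 + 5*W
Q = -24/12283 (Q = (-4 + 5*(4*(4 + 1)))/(-49132) = (-4 + 5*(4*5))*(-1/49132) = (-4 + 5*20)*(-1/49132) = (-4 + 100)*(-1/49132) = 96*(-1/49132) = -24/12283 ≈ -0.0019539)
√(-13418 + Q) = √(-13418 - 24/12283) = √(-164813318/12283) = I*√2024401984994/12283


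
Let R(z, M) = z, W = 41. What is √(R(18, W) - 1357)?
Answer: I*√1339 ≈ 36.592*I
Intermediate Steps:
√(R(18, W) - 1357) = √(18 - 1357) = √(-1339) = I*√1339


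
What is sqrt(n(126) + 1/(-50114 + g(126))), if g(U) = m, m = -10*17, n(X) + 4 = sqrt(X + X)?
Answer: sqrt(-2528493227 + 3792720984*sqrt(7))/25142 ≈ 3.4459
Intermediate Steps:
n(X) = -4 + sqrt(2)*sqrt(X) (n(X) = -4 + sqrt(X + X) = -4 + sqrt(2*X) = -4 + sqrt(2)*sqrt(X))
m = -170
g(U) = -170
sqrt(n(126) + 1/(-50114 + g(126))) = sqrt((-4 + sqrt(2)*sqrt(126)) + 1/(-50114 - 170)) = sqrt((-4 + sqrt(2)*(3*sqrt(14))) + 1/(-50284)) = sqrt((-4 + 6*sqrt(7)) - 1/50284) = sqrt(-201137/50284 + 6*sqrt(7))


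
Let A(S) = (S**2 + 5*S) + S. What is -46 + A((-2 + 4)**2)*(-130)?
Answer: -5246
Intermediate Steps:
A(S) = S**2 + 6*S
-46 + A((-2 + 4)**2)*(-130) = -46 + ((-2 + 4)**2*(6 + (-2 + 4)**2))*(-130) = -46 + (2**2*(6 + 2**2))*(-130) = -46 + (4*(6 + 4))*(-130) = -46 + (4*10)*(-130) = -46 + 40*(-130) = -46 - 5200 = -5246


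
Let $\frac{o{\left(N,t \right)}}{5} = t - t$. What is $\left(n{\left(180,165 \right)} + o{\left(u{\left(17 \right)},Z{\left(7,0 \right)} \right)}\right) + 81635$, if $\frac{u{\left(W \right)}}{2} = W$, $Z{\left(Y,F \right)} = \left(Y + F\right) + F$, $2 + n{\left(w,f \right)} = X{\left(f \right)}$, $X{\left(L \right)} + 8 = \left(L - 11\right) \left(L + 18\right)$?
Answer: $109807$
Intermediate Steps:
$X{\left(L \right)} = -8 + \left(-11 + L\right) \left(18 + L\right)$ ($X{\left(L \right)} = -8 + \left(L - 11\right) \left(L + 18\right) = -8 + \left(-11 + L\right) \left(18 + L\right)$)
$n{\left(w,f \right)} = -208 + f^{2} + 7 f$ ($n{\left(w,f \right)} = -2 + \left(-206 + f^{2} + 7 f\right) = -208 + f^{2} + 7 f$)
$Z{\left(Y,F \right)} = Y + 2 F$ ($Z{\left(Y,F \right)} = \left(F + Y\right) + F = Y + 2 F$)
$u{\left(W \right)} = 2 W$
$o{\left(N,t \right)} = 0$ ($o{\left(N,t \right)} = 5 \left(t - t\right) = 5 \cdot 0 = 0$)
$\left(n{\left(180,165 \right)} + o{\left(u{\left(17 \right)},Z{\left(7,0 \right)} \right)}\right) + 81635 = \left(\left(-208 + 165^{2} + 7 \cdot 165\right) + 0\right) + 81635 = \left(\left(-208 + 27225 + 1155\right) + 0\right) + 81635 = \left(28172 + 0\right) + 81635 = 28172 + 81635 = 109807$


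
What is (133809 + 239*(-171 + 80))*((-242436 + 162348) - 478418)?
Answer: -62586182360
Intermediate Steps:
(133809 + 239*(-171 + 80))*((-242436 + 162348) - 478418) = (133809 + 239*(-91))*(-80088 - 478418) = (133809 - 21749)*(-558506) = 112060*(-558506) = -62586182360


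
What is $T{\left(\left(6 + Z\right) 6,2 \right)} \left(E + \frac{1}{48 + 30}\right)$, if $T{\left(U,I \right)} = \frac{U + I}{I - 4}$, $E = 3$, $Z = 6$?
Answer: $- \frac{8695}{78} \approx -111.47$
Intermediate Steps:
$T{\left(U,I \right)} = \frac{I + U}{-4 + I}$
$T{\left(\left(6 + Z\right) 6,2 \right)} \left(E + \frac{1}{48 + 30}\right) = \frac{2 + \left(6 + 6\right) 6}{-4 + 2} \left(3 + \frac{1}{48 + 30}\right) = \frac{2 + 12 \cdot 6}{-2} \left(3 + \frac{1}{78}\right) = - \frac{2 + 72}{2} \left(3 + \frac{1}{78}\right) = \left(- \frac{1}{2}\right) 74 \cdot \frac{235}{78} = \left(-37\right) \frac{235}{78} = - \frac{8695}{78}$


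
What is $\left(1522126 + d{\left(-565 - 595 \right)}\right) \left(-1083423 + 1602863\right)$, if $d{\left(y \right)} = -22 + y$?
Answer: $790039151360$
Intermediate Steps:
$\left(1522126 + d{\left(-565 - 595 \right)}\right) \left(-1083423 + 1602863\right) = \left(1522126 - 1182\right) \left(-1083423 + 1602863\right) = \left(1522126 - 1182\right) 519440 = 1520944 \cdot 519440 = 790039151360$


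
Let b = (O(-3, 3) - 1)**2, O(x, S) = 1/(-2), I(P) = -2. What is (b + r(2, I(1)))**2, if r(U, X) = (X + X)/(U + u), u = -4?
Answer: 289/16 ≈ 18.063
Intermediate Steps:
O(x, S) = -1/2
r(U, X) = 2*X/(-4 + U) (r(U, X) = (X + X)/(U - 4) = (2*X)/(-4 + U) = 2*X/(-4 + U))
b = 9/4 (b = (-1/2 - 1)**2 = (-3/2)**2 = 9/4 ≈ 2.2500)
(b + r(2, I(1)))**2 = (9/4 + 2*(-2)/(-4 + 2))**2 = (9/4 + 2*(-2)/(-2))**2 = (9/4 + 2*(-2)*(-1/2))**2 = (9/4 + 2)**2 = (17/4)**2 = 289/16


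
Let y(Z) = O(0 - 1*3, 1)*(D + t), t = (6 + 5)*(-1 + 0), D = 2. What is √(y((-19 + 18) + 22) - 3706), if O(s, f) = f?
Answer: I*√3715 ≈ 60.951*I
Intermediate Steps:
t = -11 (t = 11*(-1) = -11)
y(Z) = -9 (y(Z) = 1*(2 - 11) = 1*(-9) = -9)
√(y((-19 + 18) + 22) - 3706) = √(-9 - 3706) = √(-3715) = I*√3715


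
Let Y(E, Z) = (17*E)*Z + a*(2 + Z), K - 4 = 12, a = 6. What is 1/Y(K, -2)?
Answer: -1/544 ≈ -0.0018382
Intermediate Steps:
K = 16 (K = 4 + 12 = 16)
Y(E, Z) = 12 + 6*Z + 17*E*Z (Y(E, Z) = (17*E)*Z + 6*(2 + Z) = 17*E*Z + (12 + 6*Z) = 12 + 6*Z + 17*E*Z)
1/Y(K, -2) = 1/(12 + 6*(-2) + 17*16*(-2)) = 1/(12 - 12 - 544) = 1/(-544) = -1/544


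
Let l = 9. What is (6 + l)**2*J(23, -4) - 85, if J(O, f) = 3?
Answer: 590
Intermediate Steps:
(6 + l)**2*J(23, -4) - 85 = (6 + 9)**2*3 - 85 = 15**2*3 - 85 = 225*3 - 85 = 675 - 85 = 590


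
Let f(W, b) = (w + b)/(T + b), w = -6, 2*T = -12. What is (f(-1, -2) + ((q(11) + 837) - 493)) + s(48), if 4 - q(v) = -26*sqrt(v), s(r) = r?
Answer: 397 + 26*sqrt(11) ≈ 483.23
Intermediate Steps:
T = -6 (T = (1/2)*(-12) = -6)
q(v) = 4 + 26*sqrt(v) (q(v) = 4 - (-26)*sqrt(v) = 4 + 26*sqrt(v))
f(W, b) = 1 (f(W, b) = (-6 + b)/(-6 + b) = 1)
(f(-1, -2) + ((q(11) + 837) - 493)) + s(48) = (1 + (((4 + 26*sqrt(11)) + 837) - 493)) + 48 = (1 + ((841 + 26*sqrt(11)) - 493)) + 48 = (1 + (348 + 26*sqrt(11))) + 48 = (349 + 26*sqrt(11)) + 48 = 397 + 26*sqrt(11)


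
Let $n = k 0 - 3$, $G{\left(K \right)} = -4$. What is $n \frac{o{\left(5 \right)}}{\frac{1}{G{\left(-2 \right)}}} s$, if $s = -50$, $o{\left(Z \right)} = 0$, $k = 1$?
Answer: $0$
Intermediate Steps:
$n = -3$ ($n = 1 \cdot 0 - 3 = 0 - 3 = -3$)
$n \frac{o{\left(5 \right)}}{\frac{1}{G{\left(-2 \right)}}} s = - 3 \frac{0}{\frac{1}{-4}} \left(-50\right) = - 3 \frac{0}{- \frac{1}{4}} \left(-50\right) = - 3 \cdot 0 \left(-4\right) \left(-50\right) = \left(-3\right) 0 \left(-50\right) = 0 \left(-50\right) = 0$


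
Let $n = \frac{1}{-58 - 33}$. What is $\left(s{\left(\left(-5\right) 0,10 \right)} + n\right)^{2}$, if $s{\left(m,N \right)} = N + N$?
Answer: $\frac{3308761}{8281} \approx 399.56$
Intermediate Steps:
$n = - \frac{1}{91}$ ($n = \frac{1}{-91} = - \frac{1}{91} \approx -0.010989$)
$s{\left(m,N \right)} = 2 N$
$\left(s{\left(\left(-5\right) 0,10 \right)} + n\right)^{2} = \left(2 \cdot 10 - \frac{1}{91}\right)^{2} = \left(20 - \frac{1}{91}\right)^{2} = \left(\frac{1819}{91}\right)^{2} = \frac{3308761}{8281}$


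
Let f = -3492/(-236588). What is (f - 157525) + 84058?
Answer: -4345351776/59147 ≈ -73467.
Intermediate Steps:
f = 873/59147 (f = -3492*(-1/236588) = 873/59147 ≈ 0.014760)
(f - 157525) + 84058 = (873/59147 - 157525) + 84058 = -9317130302/59147 + 84058 = -4345351776/59147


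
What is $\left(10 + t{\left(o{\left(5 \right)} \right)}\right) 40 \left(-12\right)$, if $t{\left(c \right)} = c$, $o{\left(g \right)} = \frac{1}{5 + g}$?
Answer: $-4848$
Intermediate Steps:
$\left(10 + t{\left(o{\left(5 \right)} \right)}\right) 40 \left(-12\right) = \left(10 + \frac{1}{5 + 5}\right) 40 \left(-12\right) = \left(10 + \frac{1}{10}\right) 40 \left(-12\right) = \frac{101}{10} \cdot 40 \left(-12\right) = 404 \left(-12\right) = -4848$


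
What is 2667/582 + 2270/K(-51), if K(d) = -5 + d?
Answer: -97649/2716 ≈ -35.953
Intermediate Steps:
2667/582 + 2270/K(-51) = 2667/582 + 2270/(-5 - 51) = 2667*(1/582) + 2270/(-56) = 889/194 + 2270*(-1/56) = 889/194 - 1135/28 = -97649/2716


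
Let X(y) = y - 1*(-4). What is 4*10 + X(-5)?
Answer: 39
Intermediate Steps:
X(y) = 4 + y (X(y) = y + 4 = 4 + y)
4*10 + X(-5) = 4*10 + (4 - 5) = 40 - 1 = 39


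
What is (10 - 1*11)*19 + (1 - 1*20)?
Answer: -38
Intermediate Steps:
(10 - 1*11)*19 + (1 - 1*20) = (10 - 11)*19 + (1 - 20) = -1*19 - 19 = -19 - 19 = -38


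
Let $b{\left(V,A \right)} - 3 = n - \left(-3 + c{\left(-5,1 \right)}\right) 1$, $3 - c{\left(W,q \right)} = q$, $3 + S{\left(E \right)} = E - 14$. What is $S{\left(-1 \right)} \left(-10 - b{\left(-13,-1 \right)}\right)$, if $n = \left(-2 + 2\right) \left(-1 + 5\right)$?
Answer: $252$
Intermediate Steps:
$S{\left(E \right)} = -17 + E$ ($S{\left(E \right)} = -3 + \left(E - 14\right) = -3 + \left(-14 + E\right) = -17 + E$)
$c{\left(W,q \right)} = 3 - q$
$n = 0$ ($n = 0 \cdot 4 = 0$)
$b{\left(V,A \right)} = 4$ ($b{\left(V,A \right)} = 3 + \left(0 - \left(-3 + \left(3 - 1\right)\right) 1\right) = 3 + \left(0 - \left(-3 + 2\right) 1\right) = 3 + \left(0 - \left(-1\right) 1\right) = 3 + \left(0 - -1\right) = 3 + \left(0 + 1\right) = 3 + 1 = 4$)
$S{\left(-1 \right)} \left(-10 - b{\left(-13,-1 \right)}\right) = \left(-17 - 1\right) \left(-10 - 4\right) = - 18 \left(-10 - 4\right) = \left(-18\right) \left(-14\right) = 252$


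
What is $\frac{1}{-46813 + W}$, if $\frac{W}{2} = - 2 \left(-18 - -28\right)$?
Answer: $- \frac{1}{46853} \approx -2.1343 \cdot 10^{-5}$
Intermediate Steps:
$W = -40$ ($W = 2 \left(- 2 \left(-18 - -28\right)\right) = 2 \left(- 2 \left(-18 + 28\right)\right) = 2 \left(\left(-2\right) 10\right) = 2 \left(-20\right) = -40$)
$\frac{1}{-46813 + W} = \frac{1}{-46813 - 40} = \frac{1}{-46853} = - \frac{1}{46853}$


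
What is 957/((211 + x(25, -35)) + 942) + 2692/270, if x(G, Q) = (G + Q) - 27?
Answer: 181259/16740 ≈ 10.828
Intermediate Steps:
x(G, Q) = -27 + G + Q
957/((211 + x(25, -35)) + 942) + 2692/270 = 957/((211 + (-27 + 25 - 35)) + 942) + 2692/270 = 957/((211 - 37) + 942) + 2692*(1/270) = 957/(174 + 942) + 1346/135 = 957/1116 + 1346/135 = 957*(1/1116) + 1346/135 = 319/372 + 1346/135 = 181259/16740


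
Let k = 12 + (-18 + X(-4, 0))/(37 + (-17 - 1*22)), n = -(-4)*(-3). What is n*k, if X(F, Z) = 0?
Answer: -252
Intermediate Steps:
n = -12 (n = -4*3 = -12)
k = 21 (k = 12 + (-18 + 0)/(37 + (-17 - 1*22)) = 12 - 18/(37 + (-17 - 22)) = 12 - 18/(37 - 39) = 12 - 18/(-2) = 12 - 18*(-1/2) = 12 + 9 = 21)
n*k = -12*21 = -252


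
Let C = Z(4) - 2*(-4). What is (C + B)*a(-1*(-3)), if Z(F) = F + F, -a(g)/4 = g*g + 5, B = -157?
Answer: 7896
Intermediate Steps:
a(g) = -20 - 4*g² (a(g) = -4*(g*g + 5) = -4*(g² + 5) = -4*(5 + g²) = -20 - 4*g²)
Z(F) = 2*F
C = 16 (C = 2*4 - 2*(-4) = 8 + 8 = 16)
(C + B)*a(-1*(-3)) = (16 - 157)*(-20 - 4*(-1*(-3))²) = -141*(-20 - 4*3²) = -141*(-20 - 4*9) = -141*(-20 - 36) = -141*(-56) = 7896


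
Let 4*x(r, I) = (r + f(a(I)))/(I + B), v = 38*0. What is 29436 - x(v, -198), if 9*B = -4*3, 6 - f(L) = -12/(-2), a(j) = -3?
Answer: 29436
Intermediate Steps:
f(L) = 0 (f(L) = 6 - (-12)/(-2) = 6 - (-12)*(-1)/2 = 6 - 1*6 = 6 - 6 = 0)
B = -4/3 (B = (-4*3)/9 = (⅑)*(-12) = -4/3 ≈ -1.3333)
v = 0
x(r, I) = r/(4*(-4/3 + I)) (x(r, I) = ((r + 0)/(I - 4/3))/4 = (r/(-4/3 + I))/4 = r/(4*(-4/3 + I)))
29436 - x(v, -198) = 29436 - 3*0/(4*(-4 + 3*(-198))) = 29436 - 3*0/(4*(-4 - 594)) = 29436 - 3*0/(4*(-598)) = 29436 - 3*0*(-1)/(4*598) = 29436 - 1*0 = 29436 + 0 = 29436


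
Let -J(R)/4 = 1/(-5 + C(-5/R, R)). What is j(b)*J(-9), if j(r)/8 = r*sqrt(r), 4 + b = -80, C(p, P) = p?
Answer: -6048*I*sqrt(21)/5 ≈ -5543.1*I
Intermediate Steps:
b = -84 (b = -4 - 80 = -84)
J(R) = -4/(-5 - 5/R)
j(r) = 8*r**(3/2) (j(r) = 8*(r*sqrt(r)) = 8*r**(3/2))
j(b)*J(-9) = (8*(-84)**(3/2))*((4/5)*(-9)/(1 - 9)) = (8*(-168*I*sqrt(21)))*((4/5)*(-9)/(-8)) = (-1344*I*sqrt(21))*((4/5)*(-9)*(-1/8)) = -1344*I*sqrt(21)*(9/10) = -6048*I*sqrt(21)/5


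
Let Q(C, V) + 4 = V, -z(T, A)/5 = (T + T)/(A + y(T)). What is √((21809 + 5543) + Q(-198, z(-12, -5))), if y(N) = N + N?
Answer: 6*√638783/29 ≈ 165.36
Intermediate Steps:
y(N) = 2*N
z(T, A) = -10*T/(A + 2*T) (z(T, A) = -5*(T + T)/(A + 2*T) = -5*2*T/(A + 2*T) = -10*T/(A + 2*T))
Q(C, V) = -4 + V
√((21809 + 5543) + Q(-198, z(-12, -5))) = √((21809 + 5543) + (-4 - 10*(-12)/(-5 + 2*(-12)))) = √(27352 + (-4 - 10*(-12)/(-5 - 24))) = √(27352 + (-4 - 10*(-12)/(-29))) = √(27352 + (-4 - 10*(-12)*(-1/29))) = √(27352 + (-4 - 120/29)) = √(27352 - 236/29) = √(792972/29) = 6*√638783/29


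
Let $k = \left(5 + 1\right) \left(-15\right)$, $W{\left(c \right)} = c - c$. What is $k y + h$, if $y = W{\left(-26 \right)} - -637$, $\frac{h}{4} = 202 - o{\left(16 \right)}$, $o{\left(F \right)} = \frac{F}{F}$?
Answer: $-56526$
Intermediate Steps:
$W{\left(c \right)} = 0$
$o{\left(F \right)} = 1$
$k = -90$ ($k = 6 \left(-15\right) = -90$)
$h = 804$ ($h = 4 \left(202 - 1\right) = 4 \cdot 201 = 804$)
$y = 637$ ($y = 0 - -637 = 0 + 637 = 637$)
$k y + h = \left(-90\right) 637 + 804 = -57330 + 804 = -56526$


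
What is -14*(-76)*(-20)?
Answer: -21280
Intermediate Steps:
-14*(-76)*(-20) = 1064*(-20) = -21280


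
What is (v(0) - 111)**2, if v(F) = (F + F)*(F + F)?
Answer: 12321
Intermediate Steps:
v(F) = 4*F**2 (v(F) = (2*F)*(2*F) = 4*F**2)
(v(0) - 111)**2 = (4*0**2 - 111)**2 = (4*0 - 111)**2 = (0 - 111)**2 = (-111)**2 = 12321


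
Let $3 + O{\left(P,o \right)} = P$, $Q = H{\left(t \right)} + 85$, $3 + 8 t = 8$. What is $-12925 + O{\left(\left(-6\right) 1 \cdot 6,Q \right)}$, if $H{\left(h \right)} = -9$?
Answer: $-12964$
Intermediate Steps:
$t = \frac{5}{8}$ ($t = - \frac{3}{8} + \frac{1}{8} \cdot 8 = - \frac{3}{8} + 1 = \frac{5}{8} \approx 0.625$)
$Q = 76$ ($Q = -9 + 85 = 76$)
$O{\left(P,o \right)} = -3 + P$
$-12925 + O{\left(\left(-6\right) 1 \cdot 6,Q \right)} = -12925 + \left(-3 + \left(-6\right) 1 \cdot 6\right) = -12925 - 39 = -12964$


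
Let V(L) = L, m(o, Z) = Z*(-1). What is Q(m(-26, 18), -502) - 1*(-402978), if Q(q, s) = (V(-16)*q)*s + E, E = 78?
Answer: 258480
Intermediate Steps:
m(o, Z) = -Z
Q(q, s) = 78 - 16*q*s (Q(q, s) = (-16*q)*s + 78 = -16*q*s + 78 = 78 - 16*q*s)
Q(m(-26, 18), -502) - 1*(-402978) = (78 - 16*(-1*18)*(-502)) - 1*(-402978) = (78 - 16*(-18)*(-502)) + 402978 = (78 - 144576) + 402978 = -144498 + 402978 = 258480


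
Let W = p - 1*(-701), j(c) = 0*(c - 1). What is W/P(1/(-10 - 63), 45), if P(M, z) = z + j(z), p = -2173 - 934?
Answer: -802/15 ≈ -53.467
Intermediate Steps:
j(c) = 0 (j(c) = 0*(-1 + c) = 0)
p = -3107
P(M, z) = z (P(M, z) = z + 0 = z)
W = -2406 (W = -3107 - 1*(-701) = -3107 + 701 = -2406)
W/P(1/(-10 - 63), 45) = -2406/45 = -2406*1/45 = -802/15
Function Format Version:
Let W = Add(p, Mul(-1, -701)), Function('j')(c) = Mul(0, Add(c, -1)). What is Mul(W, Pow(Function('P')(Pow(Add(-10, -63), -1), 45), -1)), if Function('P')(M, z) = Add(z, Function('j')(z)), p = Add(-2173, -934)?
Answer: Rational(-802, 15) ≈ -53.467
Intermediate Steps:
Function('j')(c) = 0 (Function('j')(c) = Mul(0, Add(-1, c)) = 0)
p = -3107
Function('P')(M, z) = z (Function('P')(M, z) = Add(z, 0) = z)
W = -2406 (W = Add(-3107, Mul(-1, -701)) = Add(-3107, 701) = -2406)
Mul(W, Pow(Function('P')(Pow(Add(-10, -63), -1), 45), -1)) = Mul(-2406, Pow(45, -1)) = Mul(-2406, Rational(1, 45)) = Rational(-802, 15)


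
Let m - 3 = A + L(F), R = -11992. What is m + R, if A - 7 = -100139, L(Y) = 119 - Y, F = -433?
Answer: -111569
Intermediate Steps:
A = -100132 (A = 7 - 100139 = -100132)
m = -99577 (m = 3 + (-100132 + (119 - 1*(-433))) = 3 + (-100132 + (119 + 433)) = 3 + (-100132 + 552) = 3 - 99580 = -99577)
m + R = -99577 - 11992 = -111569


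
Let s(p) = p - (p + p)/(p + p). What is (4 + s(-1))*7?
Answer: 14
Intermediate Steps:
s(p) = -1 + p (s(p) = p - 2*p/(2*p) = p - 2*p*1/(2*p) = p - 1*1 = p - 1 = -1 + p)
(4 + s(-1))*7 = (4 + (-1 - 1))*7 = (4 - 2)*7 = 2*7 = 14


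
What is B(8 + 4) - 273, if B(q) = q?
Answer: -261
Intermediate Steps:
B(8 + 4) - 273 = (8 + 4) - 273 = 12 - 273 = -261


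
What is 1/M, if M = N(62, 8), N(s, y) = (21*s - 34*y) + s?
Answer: 1/1092 ≈ 0.00091575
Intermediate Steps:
N(s, y) = -34*y + 22*s (N(s, y) = (-34*y + 21*s) + s = -34*y + 22*s)
M = 1092 (M = -34*8 + 22*62 = -272 + 1364 = 1092)
1/M = 1/1092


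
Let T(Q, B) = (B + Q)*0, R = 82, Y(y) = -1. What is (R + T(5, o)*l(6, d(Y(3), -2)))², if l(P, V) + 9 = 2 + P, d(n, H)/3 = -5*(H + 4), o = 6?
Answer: 6724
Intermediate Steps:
d(n, H) = -60 - 15*H (d(n, H) = 3*(-5*(H + 4)) = 3*(-5*(4 + H)) = 3*(-20 - 5*H) = -60 - 15*H)
T(Q, B) = 0
l(P, V) = -7 + P (l(P, V) = -9 + (2 + P) = -7 + P)
(R + T(5, o)*l(6, d(Y(3), -2)))² = (82 + 0*(-7 + 6))² = (82 + 0*(-1))² = (82 + 0)² = 82² = 6724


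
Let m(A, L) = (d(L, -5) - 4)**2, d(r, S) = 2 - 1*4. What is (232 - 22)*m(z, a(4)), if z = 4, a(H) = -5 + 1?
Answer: 7560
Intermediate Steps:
a(H) = -4
d(r, S) = -2 (d(r, S) = 2 - 4 = -2)
m(A, L) = 36 (m(A, L) = (-2 - 4)**2 = (-6)**2 = 36)
(232 - 22)*m(z, a(4)) = (232 - 22)*36 = 210*36 = 7560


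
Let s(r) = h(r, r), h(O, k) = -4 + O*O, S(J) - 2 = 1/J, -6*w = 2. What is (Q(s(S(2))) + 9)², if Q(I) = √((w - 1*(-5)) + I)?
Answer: (54 + √249)²/36 ≈ 135.26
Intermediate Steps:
w = -⅓ (w = -⅙*2 = -⅓ ≈ -0.33333)
S(J) = 2 + 1/J
h(O, k) = -4 + O²
s(r) = -4 + r²
Q(I) = √(14/3 + I) (Q(I) = √((-⅓ - 1*(-5)) + I) = √((-⅓ + 5) + I) = √(14/3 + I))
(Q(s(S(2))) + 9)² = (√(42 + 9*(-4 + (2 + 1/2)²))/3 + 9)² = (√(42 + 9*(-4 + (2 + ½)²))/3 + 9)² = (√(42 + 9*(-4 + (5/2)²))/3 + 9)² = (√(42 + 9*(-4 + 25/4))/3 + 9)² = (√(42 + 9*(9/4))/3 + 9)² = (√(42 + 81/4)/3 + 9)² = (√(249/4)/3 + 9)² = ((√249/2)/3 + 9)² = (√249/6 + 9)² = (9 + √249/6)²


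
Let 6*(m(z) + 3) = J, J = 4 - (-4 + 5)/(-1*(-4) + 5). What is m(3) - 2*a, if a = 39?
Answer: -4339/54 ≈ -80.352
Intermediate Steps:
J = 35/9 (J = 4 - 1/(4 + 5) = 4 - 1/9 = 35/9 ≈ 3.8889)
m(z) = -127/54 (m(z) = -3 + (1/6)*(35/9) = -3 + 35/54 = -127/54)
m(3) - 2*a = -127/54 - 2*39 = -127/54 - 78 = -4339/54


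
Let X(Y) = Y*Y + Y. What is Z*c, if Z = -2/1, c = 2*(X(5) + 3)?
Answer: -132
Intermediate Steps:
X(Y) = Y + Y² (X(Y) = Y² + Y = Y + Y²)
c = 66 (c = 2*(5*(1 + 5) + 3) = 2*(5*6 + 3) = 2*(30 + 3) = 2*33 = 66)
Z = -2 (Z = -2*1 = -2)
Z*c = -2*66 = -132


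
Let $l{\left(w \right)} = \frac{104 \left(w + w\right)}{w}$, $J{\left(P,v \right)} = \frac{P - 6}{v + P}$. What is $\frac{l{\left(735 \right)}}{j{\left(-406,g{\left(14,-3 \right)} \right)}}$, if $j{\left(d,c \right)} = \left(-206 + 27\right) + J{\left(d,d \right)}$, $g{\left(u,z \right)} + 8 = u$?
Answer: $- \frac{21112}{18117} \approx -1.1653$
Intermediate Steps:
$J{\left(P,v \right)} = \frac{-6 + P}{P + v}$
$g{\left(u,z \right)} = -8 + u$
$j{\left(d,c \right)} = -179 + \frac{-6 + d}{2 d}$ ($j{\left(d,c \right)} = \left(-206 + 27\right) + \frac{-6 + d}{d + d} = -179 + \frac{-6 + d}{2 d}$)
$l{\left(w \right)} = 208$ ($l{\left(w \right)} = \frac{104 \cdot 2 w}{w} = \frac{208 w}{w} = 208$)
$\frac{l{\left(735 \right)}}{j{\left(-406,g{\left(14,-3 \right)} \right)}} = \frac{208}{- \frac{357}{2} - \frac{3}{-406}} = \frac{208}{- \frac{357}{2} - - \frac{3}{406}} = \frac{208}{- \frac{357}{2} + \frac{3}{406}} = \frac{208}{- \frac{36234}{203}} = 208 \left(- \frac{203}{36234}\right) = - \frac{21112}{18117}$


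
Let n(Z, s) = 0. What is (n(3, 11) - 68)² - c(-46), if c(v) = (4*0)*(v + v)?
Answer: 4624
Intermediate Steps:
c(v) = 0 (c(v) = 0*(2*v) = 0)
(n(3, 11) - 68)² - c(-46) = (0 - 68)² - 1*0 = (-68)² + 0 = 4624 + 0 = 4624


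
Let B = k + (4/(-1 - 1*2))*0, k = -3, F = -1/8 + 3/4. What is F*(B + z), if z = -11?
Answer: -35/4 ≈ -8.7500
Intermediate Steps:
F = 5/8 (F = -1*⅛ + 3*(¼) = -⅛ + ¾ = 5/8 ≈ 0.62500)
B = -3 (B = -3 + (4/(-1 - 1*2))*0 = -3 + (4/(-1 - 2))*0 = -3 + (4/(-3))*0 = -3 + (4*(-⅓))*0 = -3 - 4/3*0 = -3 + 0 = -3)
F*(B + z) = 5*(-3 - 11)/8 = (5/8)*(-14) = -35/4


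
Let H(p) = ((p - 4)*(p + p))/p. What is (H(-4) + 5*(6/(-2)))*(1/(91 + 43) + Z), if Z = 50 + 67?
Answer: -486049/134 ≈ -3627.2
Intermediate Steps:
H(p) = -8 + 2*p (H(p) = ((-4 + p)*(2*p))/p = (2*p*(-4 + p))/p = -8 + 2*p)
Z = 117
(H(-4) + 5*(6/(-2)))*(1/(91 + 43) + Z) = ((-8 + 2*(-4)) + 5*(6/(-2)))*(1/(91 + 43) + 117) = ((-8 - 8) + 5*(6*(-½)))*(1/134 + 117) = (-16 + 5*(-3))*(1/134 + 117) = (-16 - 15)*(15679/134) = -31*15679/134 = -486049/134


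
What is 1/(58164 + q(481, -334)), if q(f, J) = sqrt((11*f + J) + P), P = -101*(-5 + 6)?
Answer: 14541/845761510 - sqrt(1214)/1691523020 ≈ 1.7172e-5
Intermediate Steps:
P = -101 (P = -101*1 = -101)
q(f, J) = sqrt(-101 + J + 11*f) (q(f, J) = sqrt((11*f + J) - 101) = sqrt((J + 11*f) - 101) = sqrt(-101 + J + 11*f))
1/(58164 + q(481, -334)) = 1/(58164 + sqrt(-101 - 334 + 11*481)) = 1/(58164 + sqrt(-101 - 334 + 5291)) = 1/(58164 + sqrt(4856)) = 1/(58164 + 2*sqrt(1214))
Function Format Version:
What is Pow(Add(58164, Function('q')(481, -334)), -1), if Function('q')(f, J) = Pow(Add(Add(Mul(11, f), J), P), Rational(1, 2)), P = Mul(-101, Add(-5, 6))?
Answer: Add(Rational(14541, 845761510), Mul(Rational(-1, 1691523020), Pow(1214, Rational(1, 2)))) ≈ 1.7172e-5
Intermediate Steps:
P = -101 (P = Mul(-101, 1) = -101)
Function('q')(f, J) = Pow(Add(-101, J, Mul(11, f)), Rational(1, 2)) (Function('q')(f, J) = Pow(Add(Add(Mul(11, f), J), -101), Rational(1, 2)) = Pow(Add(Add(J, Mul(11, f)), -101), Rational(1, 2)) = Pow(Add(-101, J, Mul(11, f)), Rational(1, 2)))
Pow(Add(58164, Function('q')(481, -334)), -1) = Pow(Add(58164, Pow(Add(-101, -334, Mul(11, 481)), Rational(1, 2))), -1) = Pow(Add(58164, Pow(Add(-101, -334, 5291), Rational(1, 2))), -1) = Pow(Add(58164, Pow(4856, Rational(1, 2))), -1) = Pow(Add(58164, Mul(2, Pow(1214, Rational(1, 2)))), -1)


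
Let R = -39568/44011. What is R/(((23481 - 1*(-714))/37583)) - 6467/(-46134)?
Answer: -1870266056957/1488654910710 ≈ -1.2563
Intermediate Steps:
R = -39568/44011 (R = -39568*1/44011 = -39568/44011 ≈ -0.89905)
R/(((23481 - 1*(-714))/37583)) - 6467/(-46134) = -39568*37583/(23481 - 1*(-714))/44011 - 6467/(-46134) = -39568*37583/(23481 + 714)/44011 - 6467*(-1/46134) = -39568/(44011*(24195*(1/37583))) + 6467/46134 = -39568/(44011*24195/37583) + 6467/46134 = -39568/44011*37583/24195 + 6467/46134 = -1487084144/1064846145 + 6467/46134 = -1870266056957/1488654910710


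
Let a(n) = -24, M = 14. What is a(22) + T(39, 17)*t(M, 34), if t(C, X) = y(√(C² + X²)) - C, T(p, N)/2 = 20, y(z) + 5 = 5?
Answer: -584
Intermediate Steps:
y(z) = 0 (y(z) = -5 + 5 = 0)
T(p, N) = 40 (T(p, N) = 2*20 = 40)
t(C, X) = -C (t(C, X) = 0 - C = -C)
a(22) + T(39, 17)*t(M, 34) = -24 + 40*(-1*14) = -24 + 40*(-14) = -24 - 560 = -584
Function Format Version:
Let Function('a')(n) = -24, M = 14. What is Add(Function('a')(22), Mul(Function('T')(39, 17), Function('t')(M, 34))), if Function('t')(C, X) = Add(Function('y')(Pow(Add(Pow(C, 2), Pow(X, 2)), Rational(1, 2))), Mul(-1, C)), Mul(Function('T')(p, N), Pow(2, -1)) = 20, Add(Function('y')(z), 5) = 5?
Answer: -584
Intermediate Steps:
Function('y')(z) = 0 (Function('y')(z) = Add(-5, 5) = 0)
Function('T')(p, N) = 40 (Function('T')(p, N) = Mul(2, 20) = 40)
Function('t')(C, X) = Mul(-1, C) (Function('t')(C, X) = Add(0, Mul(-1, C)) = Mul(-1, C))
Add(Function('a')(22), Mul(Function('T')(39, 17), Function('t')(M, 34))) = Add(-24, Mul(40, Mul(-1, 14))) = Add(-24, Mul(40, -14)) = Add(-24, -560) = -584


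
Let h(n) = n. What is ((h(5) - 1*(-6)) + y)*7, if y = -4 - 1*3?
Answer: 28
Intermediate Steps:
y = -7 (y = -4 - 3 = -7)
((h(5) - 1*(-6)) + y)*7 = ((5 - 1*(-6)) - 7)*7 = ((5 + 6) - 7)*7 = (11 - 7)*7 = 4*7 = 28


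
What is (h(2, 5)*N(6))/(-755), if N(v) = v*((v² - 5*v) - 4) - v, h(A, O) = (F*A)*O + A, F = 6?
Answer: -372/755 ≈ -0.49272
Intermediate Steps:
h(A, O) = A + 6*A*O (h(A, O) = (6*A)*O + A = 6*A*O + A = A + 6*A*O)
N(v) = -v + v*(-4 + v² - 5*v) (N(v) = v*(-4 + v² - 5*v) - v = -v + v*(-4 + v² - 5*v))
(h(2, 5)*N(6))/(-755) = ((2*(1 + 6*5))*(6*(-5 + 6² - 5*6)))/(-755) = ((2*(1 + 30))*(6*(-5 + 36 - 30)))*(-1/755) = ((2*31)*(6*1))*(-1/755) = (62*6)*(-1/755) = 372*(-1/755) = -372/755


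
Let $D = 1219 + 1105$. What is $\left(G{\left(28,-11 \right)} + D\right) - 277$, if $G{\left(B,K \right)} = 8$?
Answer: $2055$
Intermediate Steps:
$D = 2324$
$\left(G{\left(28,-11 \right)} + D\right) - 277 = \left(8 + 2324\right) - 277 = 2332 - 277 = 2055$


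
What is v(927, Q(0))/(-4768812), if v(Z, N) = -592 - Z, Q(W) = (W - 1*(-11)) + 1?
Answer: 1519/4768812 ≈ 0.00031853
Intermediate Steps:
Q(W) = 12 + W (Q(W) = (W + 11) + 1 = (11 + W) + 1 = 12 + W)
v(927, Q(0))/(-4768812) = (-592 - 1*927)/(-4768812) = (-592 - 927)*(-1/4768812) = -1519*(-1/4768812) = 1519/4768812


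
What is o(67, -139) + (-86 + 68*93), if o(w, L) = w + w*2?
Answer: 6439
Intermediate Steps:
o(w, L) = 3*w (o(w, L) = w + 2*w = 3*w)
o(67, -139) + (-86 + 68*93) = 3*67 + (-86 + 68*93) = 201 + (-86 + 6324) = 201 + 6238 = 6439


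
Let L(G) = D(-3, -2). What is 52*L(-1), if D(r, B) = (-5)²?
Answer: 1300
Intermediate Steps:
D(r, B) = 25
L(G) = 25
52*L(-1) = 52*25 = 1300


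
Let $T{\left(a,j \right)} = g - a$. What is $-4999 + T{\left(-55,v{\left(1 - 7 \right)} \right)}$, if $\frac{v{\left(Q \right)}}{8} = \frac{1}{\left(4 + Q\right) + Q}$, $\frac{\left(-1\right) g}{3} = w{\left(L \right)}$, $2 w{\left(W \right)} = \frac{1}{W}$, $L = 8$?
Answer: $- \frac{79107}{16} \approx -4944.2$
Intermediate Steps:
$w{\left(W \right)} = \frac{1}{2 W}$
$g = - \frac{3}{16}$ ($g = - 3 \frac{1}{2 \cdot 8} = - 3 \cdot \frac{1}{2} \cdot \frac{1}{8} = \left(-3\right) \frac{1}{16} = - \frac{3}{16} \approx -0.1875$)
$v{\left(Q \right)} = \frac{8}{4 + 2 Q}$ ($v{\left(Q \right)} = \frac{8}{\left(4 + Q\right) + Q} = \frac{8}{4 + 2 Q}$)
$T{\left(a,j \right)} = - \frac{3}{16} - a$
$-4999 + T{\left(-55,v{\left(1 - 7 \right)} \right)} = -4999 - - \frac{877}{16} = -4999 + \left(- \frac{3}{16} + 55\right) = -4999 + \frac{877}{16} = - \frac{79107}{16}$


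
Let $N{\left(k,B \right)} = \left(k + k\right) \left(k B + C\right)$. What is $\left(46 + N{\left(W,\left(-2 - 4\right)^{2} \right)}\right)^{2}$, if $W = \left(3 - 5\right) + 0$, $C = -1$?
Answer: $114244$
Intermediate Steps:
$W = -2$ ($W = -2 + 0 = -2$)
$N{\left(k,B \right)} = 2 k \left(-1 + B k\right)$ ($N{\left(k,B \right)} = \left(k + k\right) \left(k B - 1\right) = 2 k \left(B k - 1\right) = 2 k \left(-1 + B k\right)$)
$\left(46 + N{\left(W,\left(-2 - 4\right)^{2} \right)}\right)^{2} = \left(46 + 2 \left(-2\right) \left(-1 + \left(-2 - 4\right)^{2} \left(-2\right)\right)\right)^{2} = \left(46 + 2 \left(-2\right) \left(-1 + \left(-6\right)^{2} \left(-2\right)\right)\right)^{2} = \left(46 + 2 \left(-2\right) \left(-1 + 36 \left(-2\right)\right)\right)^{2} = \left(46 + 2 \left(-2\right) \left(-1 - 72\right)\right)^{2} = \left(46 + 2 \left(-2\right) \left(-73\right)\right)^{2} = \left(46 + 292\right)^{2} = 338^{2} = 114244$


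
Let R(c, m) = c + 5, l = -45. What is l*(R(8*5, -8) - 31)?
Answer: -630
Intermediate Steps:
R(c, m) = 5 + c
l*(R(8*5, -8) - 31) = -45*((5 + 8*5) - 31) = -45*((5 + 40) - 31) = -45*(45 - 31) = -45*14 = -630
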